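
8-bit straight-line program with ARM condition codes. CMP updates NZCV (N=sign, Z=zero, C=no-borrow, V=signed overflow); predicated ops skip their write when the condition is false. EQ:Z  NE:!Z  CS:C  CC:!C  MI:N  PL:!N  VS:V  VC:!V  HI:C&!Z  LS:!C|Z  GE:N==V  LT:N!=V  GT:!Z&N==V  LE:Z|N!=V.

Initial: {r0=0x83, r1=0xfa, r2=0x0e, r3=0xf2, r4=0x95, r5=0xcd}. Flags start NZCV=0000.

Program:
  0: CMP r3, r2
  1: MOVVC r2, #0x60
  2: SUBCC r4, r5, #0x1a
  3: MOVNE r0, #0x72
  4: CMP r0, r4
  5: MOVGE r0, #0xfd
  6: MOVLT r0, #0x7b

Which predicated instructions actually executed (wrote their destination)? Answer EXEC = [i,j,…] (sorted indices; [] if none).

[0] flags=1010 → (cmp)
[1] flags=1010 VC?T → r2=0x60
[2] flags=1010 CC?F → skip
[3] flags=1010 NE?T → r0=0x72
[4] flags=1001 → (cmp)
[5] flags=1001 GE?T → r0=0xfd
[6] flags=1001 LT?F → skip

EXEC = [1,3,5]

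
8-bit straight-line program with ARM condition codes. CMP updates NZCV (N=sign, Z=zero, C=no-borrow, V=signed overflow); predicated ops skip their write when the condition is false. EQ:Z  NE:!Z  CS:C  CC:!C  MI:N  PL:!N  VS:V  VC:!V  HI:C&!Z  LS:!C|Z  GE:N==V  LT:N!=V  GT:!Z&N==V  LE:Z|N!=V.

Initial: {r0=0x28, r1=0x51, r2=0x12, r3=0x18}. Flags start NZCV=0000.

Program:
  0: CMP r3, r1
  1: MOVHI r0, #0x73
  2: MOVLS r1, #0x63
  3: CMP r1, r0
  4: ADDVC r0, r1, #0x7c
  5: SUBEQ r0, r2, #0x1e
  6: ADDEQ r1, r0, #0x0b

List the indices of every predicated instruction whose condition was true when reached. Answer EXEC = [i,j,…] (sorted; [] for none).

EXEC = [2,4]

0: ✓ CMP  NZCV=1000
1: · MOVHI
2: ✓ MOVLS  r1←0x63
3: ✓ CMP  NZCV=0010
4: ✓ ADDVC  r0←0xdf
5: · SUBEQ
6: · ADDEQ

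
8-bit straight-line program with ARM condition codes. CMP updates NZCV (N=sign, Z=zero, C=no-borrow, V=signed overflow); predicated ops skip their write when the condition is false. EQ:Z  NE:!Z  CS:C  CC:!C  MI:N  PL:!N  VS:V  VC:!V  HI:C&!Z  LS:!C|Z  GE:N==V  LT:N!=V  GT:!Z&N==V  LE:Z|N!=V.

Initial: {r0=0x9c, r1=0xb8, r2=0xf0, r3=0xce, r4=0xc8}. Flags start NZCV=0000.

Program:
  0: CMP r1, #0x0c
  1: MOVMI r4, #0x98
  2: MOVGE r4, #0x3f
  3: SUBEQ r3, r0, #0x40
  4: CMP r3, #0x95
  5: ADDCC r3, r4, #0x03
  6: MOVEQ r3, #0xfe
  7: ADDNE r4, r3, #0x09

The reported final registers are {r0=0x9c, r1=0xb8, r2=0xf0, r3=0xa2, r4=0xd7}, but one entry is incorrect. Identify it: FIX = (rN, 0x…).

0: ✓ CMP  NZCV=1010
1: ✓ MOVMI  r4←0x98
2: · MOVGE
3: · SUBEQ
4: ✓ CMP  NZCV=0010
5: · ADDCC
6: · MOVEQ
7: ✓ ADDNE  r4←0xd7

FIX = (r3, 0xce)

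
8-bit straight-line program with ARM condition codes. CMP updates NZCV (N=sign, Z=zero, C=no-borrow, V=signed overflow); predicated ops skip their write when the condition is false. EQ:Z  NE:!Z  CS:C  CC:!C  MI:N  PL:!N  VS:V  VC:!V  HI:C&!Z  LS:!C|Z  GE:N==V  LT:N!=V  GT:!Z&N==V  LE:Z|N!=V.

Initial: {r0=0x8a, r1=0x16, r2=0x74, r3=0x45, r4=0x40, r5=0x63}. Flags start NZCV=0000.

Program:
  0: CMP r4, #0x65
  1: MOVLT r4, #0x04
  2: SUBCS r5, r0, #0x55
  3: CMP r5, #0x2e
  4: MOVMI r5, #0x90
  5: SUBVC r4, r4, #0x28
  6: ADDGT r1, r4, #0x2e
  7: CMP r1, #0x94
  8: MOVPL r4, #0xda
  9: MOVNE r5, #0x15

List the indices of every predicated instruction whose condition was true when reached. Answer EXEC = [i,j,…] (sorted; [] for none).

[0] flags=1000 → (cmp)
[1] flags=1000 LT?T → r4=0x04
[2] flags=1000 CS?F → skip
[3] flags=0010 → (cmp)
[4] flags=0010 MI?F → skip
[5] flags=0010 VC?T → r4=0xdc
[6] flags=0010 GT?T → r1=0x0a
[7] flags=0000 → (cmp)
[8] flags=0000 PL?T → r4=0xda
[9] flags=0000 NE?T → r5=0x15

EXEC = [1,5,6,8,9]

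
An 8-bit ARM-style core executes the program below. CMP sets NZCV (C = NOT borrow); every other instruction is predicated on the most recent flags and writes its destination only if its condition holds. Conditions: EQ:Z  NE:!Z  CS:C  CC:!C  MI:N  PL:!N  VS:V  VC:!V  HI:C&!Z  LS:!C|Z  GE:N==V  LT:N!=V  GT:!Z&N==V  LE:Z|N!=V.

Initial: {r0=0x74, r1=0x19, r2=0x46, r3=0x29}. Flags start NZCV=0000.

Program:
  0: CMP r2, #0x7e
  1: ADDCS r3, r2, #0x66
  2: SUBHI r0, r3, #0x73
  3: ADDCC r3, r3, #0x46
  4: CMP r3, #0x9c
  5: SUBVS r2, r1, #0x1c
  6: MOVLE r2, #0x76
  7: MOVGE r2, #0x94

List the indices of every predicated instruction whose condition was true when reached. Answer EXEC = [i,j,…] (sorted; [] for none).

EXEC = [3,5,7]

0: ✓ CMP  NZCV=1000
1: · ADDCS
2: · SUBHI
3: ✓ ADDCC  r3←0x6f
4: ✓ CMP  NZCV=1001
5: ✓ SUBVS  r2←0xfd
6: · MOVLE
7: ✓ MOVGE  r2←0x94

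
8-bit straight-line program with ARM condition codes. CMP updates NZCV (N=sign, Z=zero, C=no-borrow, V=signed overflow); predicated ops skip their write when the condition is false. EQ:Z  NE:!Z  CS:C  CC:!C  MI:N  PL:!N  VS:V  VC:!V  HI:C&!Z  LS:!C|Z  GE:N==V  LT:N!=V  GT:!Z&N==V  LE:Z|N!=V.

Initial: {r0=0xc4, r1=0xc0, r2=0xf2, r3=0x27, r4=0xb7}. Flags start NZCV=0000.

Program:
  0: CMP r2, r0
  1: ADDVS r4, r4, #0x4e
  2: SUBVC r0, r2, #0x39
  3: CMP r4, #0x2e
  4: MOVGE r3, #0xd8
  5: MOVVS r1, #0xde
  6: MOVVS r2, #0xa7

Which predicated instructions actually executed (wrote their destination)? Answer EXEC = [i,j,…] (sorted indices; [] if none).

EXEC = [2]

0: ✓ CMP  NZCV=0010
1: · ADDVS
2: ✓ SUBVC  r0←0xb9
3: ✓ CMP  NZCV=1010
4: · MOVGE
5: · MOVVS
6: · MOVVS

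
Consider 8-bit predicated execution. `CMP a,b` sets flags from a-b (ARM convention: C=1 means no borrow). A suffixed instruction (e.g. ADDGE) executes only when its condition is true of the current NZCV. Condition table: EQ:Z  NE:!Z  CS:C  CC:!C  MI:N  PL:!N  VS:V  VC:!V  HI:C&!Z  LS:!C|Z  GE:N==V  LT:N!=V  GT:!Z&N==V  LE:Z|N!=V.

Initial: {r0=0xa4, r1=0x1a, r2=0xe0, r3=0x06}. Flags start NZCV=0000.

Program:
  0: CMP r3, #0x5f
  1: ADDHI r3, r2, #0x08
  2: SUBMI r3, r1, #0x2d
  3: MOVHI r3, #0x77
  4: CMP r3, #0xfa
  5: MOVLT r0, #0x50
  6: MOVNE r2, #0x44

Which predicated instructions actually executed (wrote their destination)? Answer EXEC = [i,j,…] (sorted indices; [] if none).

0: ✓ CMP  NZCV=1000
1: · ADDHI
2: ✓ SUBMI  r3←0xed
3: · MOVHI
4: ✓ CMP  NZCV=1000
5: ✓ MOVLT  r0←0x50
6: ✓ MOVNE  r2←0x44

EXEC = [2,5,6]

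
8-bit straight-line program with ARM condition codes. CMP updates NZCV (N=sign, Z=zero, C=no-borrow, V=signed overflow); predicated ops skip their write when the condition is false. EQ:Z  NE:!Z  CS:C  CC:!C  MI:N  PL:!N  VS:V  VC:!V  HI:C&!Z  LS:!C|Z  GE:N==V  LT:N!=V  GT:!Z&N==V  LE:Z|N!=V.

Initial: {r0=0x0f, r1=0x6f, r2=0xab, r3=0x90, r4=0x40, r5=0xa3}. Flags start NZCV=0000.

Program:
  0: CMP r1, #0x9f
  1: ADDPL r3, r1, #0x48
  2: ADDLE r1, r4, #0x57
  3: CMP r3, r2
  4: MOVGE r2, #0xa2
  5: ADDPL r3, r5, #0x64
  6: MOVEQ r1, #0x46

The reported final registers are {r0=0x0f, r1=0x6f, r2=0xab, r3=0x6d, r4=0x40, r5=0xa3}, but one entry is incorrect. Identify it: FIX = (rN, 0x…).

FIX = (r3, 0x90)

[0] flags=1001 → (cmp)
[1] flags=1001 PL?F → skip
[2] flags=1001 LE?F → skip
[3] flags=1000 → (cmp)
[4] flags=1000 GE?F → skip
[5] flags=1000 PL?F → skip
[6] flags=1000 EQ?F → skip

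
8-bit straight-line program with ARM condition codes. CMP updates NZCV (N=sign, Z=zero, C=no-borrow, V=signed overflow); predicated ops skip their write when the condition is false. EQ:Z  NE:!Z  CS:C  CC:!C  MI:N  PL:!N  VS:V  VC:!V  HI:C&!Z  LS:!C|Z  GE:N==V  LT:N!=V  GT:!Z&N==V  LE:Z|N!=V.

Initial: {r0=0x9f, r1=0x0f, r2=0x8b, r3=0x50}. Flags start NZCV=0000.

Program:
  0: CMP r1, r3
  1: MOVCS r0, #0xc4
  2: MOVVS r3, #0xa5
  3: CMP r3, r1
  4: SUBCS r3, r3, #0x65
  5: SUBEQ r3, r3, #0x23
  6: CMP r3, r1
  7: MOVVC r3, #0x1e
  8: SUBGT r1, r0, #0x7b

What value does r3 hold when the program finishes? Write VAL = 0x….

0: ✓ CMP  NZCV=1000
1: · MOVCS
2: · MOVVS
3: ✓ CMP  NZCV=0010
4: ✓ SUBCS  r3←0xeb
5: · SUBEQ
6: ✓ CMP  NZCV=1010
7: ✓ MOVVC  r3←0x1e
8: · SUBGT

VAL = 0x1e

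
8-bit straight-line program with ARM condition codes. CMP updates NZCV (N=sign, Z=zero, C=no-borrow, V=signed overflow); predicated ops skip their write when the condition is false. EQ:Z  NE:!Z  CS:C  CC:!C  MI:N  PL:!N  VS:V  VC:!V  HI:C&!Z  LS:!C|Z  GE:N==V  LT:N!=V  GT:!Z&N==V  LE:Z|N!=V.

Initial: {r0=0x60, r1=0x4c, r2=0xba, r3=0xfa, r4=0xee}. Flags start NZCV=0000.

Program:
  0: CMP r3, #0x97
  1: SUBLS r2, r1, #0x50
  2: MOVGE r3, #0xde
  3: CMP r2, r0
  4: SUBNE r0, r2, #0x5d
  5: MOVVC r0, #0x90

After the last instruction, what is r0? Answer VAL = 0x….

[0] flags=0010 → (cmp)
[1] flags=0010 LS?F → skip
[2] flags=0010 GE?T → r3=0xde
[3] flags=0011 → (cmp)
[4] flags=0011 NE?T → r0=0x5d
[5] flags=0011 VC?F → skip

VAL = 0x5d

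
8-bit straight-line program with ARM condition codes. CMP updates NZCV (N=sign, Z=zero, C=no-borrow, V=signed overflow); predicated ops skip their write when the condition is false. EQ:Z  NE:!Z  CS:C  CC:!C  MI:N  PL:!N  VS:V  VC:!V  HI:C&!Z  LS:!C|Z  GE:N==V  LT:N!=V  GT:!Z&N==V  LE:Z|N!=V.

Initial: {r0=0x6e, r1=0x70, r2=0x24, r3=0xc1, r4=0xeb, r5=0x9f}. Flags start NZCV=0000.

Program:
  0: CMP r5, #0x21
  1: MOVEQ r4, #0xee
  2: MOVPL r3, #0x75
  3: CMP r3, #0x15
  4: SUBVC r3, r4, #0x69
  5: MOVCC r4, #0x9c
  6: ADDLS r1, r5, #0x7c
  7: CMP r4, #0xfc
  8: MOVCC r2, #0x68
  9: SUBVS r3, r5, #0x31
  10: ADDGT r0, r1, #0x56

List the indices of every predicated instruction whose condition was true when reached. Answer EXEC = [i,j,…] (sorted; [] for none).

EXEC = [2,4,8]

0: ✓ CMP  NZCV=0011
1: · MOVEQ
2: ✓ MOVPL  r3←0x75
3: ✓ CMP  NZCV=0010
4: ✓ SUBVC  r3←0x82
5: · MOVCC
6: · ADDLS
7: ✓ CMP  NZCV=1000
8: ✓ MOVCC  r2←0x68
9: · SUBVS
10: · ADDGT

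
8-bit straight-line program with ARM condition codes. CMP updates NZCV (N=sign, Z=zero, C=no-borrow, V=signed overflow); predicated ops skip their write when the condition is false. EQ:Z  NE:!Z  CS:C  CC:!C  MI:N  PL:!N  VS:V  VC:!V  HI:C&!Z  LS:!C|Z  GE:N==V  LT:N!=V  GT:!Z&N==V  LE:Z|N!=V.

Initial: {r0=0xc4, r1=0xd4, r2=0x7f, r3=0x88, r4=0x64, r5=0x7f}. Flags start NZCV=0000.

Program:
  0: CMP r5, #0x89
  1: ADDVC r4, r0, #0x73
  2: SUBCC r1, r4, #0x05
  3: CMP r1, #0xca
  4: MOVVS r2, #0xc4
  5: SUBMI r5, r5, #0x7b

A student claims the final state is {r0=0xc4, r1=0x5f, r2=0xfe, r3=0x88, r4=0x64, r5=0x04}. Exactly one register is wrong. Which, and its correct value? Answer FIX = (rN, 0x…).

[0] flags=1001 → (cmp)
[1] flags=1001 VC?F → skip
[2] flags=1001 CC?T → r1=0x5f
[3] flags=1001 → (cmp)
[4] flags=1001 VS?T → r2=0xc4
[5] flags=1001 MI?T → r5=0x04

FIX = (r2, 0xc4)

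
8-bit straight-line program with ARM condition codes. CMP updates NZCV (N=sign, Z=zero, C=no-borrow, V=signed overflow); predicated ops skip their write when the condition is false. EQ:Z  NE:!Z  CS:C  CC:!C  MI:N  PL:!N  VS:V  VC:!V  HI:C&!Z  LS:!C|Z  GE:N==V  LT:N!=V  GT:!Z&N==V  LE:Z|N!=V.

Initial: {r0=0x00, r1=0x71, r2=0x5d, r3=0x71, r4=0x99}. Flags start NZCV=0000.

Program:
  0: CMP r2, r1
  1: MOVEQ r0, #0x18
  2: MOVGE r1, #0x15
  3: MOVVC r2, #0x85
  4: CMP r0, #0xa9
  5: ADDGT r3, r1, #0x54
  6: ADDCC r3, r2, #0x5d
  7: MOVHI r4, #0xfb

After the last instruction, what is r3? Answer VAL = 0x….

VAL = 0xe2

[0] flags=1000 → (cmp)
[1] flags=1000 EQ?F → skip
[2] flags=1000 GE?F → skip
[3] flags=1000 VC?T → r2=0x85
[4] flags=0000 → (cmp)
[5] flags=0000 GT?T → r3=0xc5
[6] flags=0000 CC?T → r3=0xe2
[7] flags=0000 HI?F → skip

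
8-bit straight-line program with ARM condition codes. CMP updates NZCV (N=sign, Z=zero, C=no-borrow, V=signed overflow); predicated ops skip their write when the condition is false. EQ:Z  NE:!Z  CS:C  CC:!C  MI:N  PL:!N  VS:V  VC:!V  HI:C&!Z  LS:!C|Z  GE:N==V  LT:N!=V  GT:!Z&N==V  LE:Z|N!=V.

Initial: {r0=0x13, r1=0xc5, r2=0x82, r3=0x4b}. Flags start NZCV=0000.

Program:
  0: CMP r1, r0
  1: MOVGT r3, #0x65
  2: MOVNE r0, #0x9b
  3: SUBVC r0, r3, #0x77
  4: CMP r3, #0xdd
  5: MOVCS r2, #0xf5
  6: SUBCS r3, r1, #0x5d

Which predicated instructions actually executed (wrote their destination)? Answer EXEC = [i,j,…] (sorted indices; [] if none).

0: ✓ CMP  NZCV=1010
1: · MOVGT
2: ✓ MOVNE  r0←0x9b
3: ✓ SUBVC  r0←0xd4
4: ✓ CMP  NZCV=0000
5: · MOVCS
6: · SUBCS

EXEC = [2,3]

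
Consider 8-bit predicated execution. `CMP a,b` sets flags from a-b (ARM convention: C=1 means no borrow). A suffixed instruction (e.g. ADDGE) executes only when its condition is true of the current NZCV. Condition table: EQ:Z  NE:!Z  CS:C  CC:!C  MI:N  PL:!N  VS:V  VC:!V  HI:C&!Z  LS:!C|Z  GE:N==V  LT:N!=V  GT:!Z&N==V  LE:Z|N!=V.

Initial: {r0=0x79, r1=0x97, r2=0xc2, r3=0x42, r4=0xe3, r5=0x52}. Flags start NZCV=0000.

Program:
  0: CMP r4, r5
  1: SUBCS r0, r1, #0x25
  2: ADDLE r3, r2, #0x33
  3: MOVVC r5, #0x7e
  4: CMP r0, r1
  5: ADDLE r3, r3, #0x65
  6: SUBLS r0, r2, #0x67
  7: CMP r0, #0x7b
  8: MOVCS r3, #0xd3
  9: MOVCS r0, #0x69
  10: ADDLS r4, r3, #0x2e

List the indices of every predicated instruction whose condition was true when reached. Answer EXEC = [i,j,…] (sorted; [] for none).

EXEC = [1,2,3,6,10]

[0] flags=1010 → (cmp)
[1] flags=1010 CS?T → r0=0x72
[2] flags=1010 LE?T → r3=0xf5
[3] flags=1010 VC?T → r5=0x7e
[4] flags=1001 → (cmp)
[5] flags=1001 LE?F → skip
[6] flags=1001 LS?T → r0=0x5b
[7] flags=1000 → (cmp)
[8] flags=1000 CS?F → skip
[9] flags=1000 CS?F → skip
[10] flags=1000 LS?T → r4=0x23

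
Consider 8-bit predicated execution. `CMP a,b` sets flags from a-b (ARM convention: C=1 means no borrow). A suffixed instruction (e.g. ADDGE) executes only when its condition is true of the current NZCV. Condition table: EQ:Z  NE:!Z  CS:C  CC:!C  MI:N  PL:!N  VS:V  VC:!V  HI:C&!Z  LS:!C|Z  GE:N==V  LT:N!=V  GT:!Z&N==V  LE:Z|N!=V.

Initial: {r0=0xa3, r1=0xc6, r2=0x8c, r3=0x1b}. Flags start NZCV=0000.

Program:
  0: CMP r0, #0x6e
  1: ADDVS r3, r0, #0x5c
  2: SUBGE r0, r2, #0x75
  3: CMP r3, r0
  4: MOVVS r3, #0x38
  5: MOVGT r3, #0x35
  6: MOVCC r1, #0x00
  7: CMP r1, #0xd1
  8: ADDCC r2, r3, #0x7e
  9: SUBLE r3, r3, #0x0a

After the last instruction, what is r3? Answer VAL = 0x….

0: ✓ CMP  NZCV=0011
1: ✓ ADDVS  r3←0xff
2: · SUBGE
3: ✓ CMP  NZCV=0010
4: · MOVVS
5: ✓ MOVGT  r3←0x35
6: · MOVCC
7: ✓ CMP  NZCV=1000
8: ✓ ADDCC  r2←0xb3
9: ✓ SUBLE  r3←0x2b

VAL = 0x2b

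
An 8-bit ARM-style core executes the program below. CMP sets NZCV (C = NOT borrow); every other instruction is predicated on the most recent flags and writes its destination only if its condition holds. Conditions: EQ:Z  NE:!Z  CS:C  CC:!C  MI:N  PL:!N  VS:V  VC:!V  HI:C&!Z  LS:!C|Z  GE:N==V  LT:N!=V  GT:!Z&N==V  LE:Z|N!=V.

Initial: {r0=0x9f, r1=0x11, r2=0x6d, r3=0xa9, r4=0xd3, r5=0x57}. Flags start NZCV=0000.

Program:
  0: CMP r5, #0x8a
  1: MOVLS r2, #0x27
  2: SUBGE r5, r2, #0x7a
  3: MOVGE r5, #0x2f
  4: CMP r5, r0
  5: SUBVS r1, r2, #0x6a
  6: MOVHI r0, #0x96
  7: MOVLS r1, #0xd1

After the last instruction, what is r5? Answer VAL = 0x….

[0] flags=1001 → (cmp)
[1] flags=1001 LS?T → r2=0x27
[2] flags=1001 GE?T → r5=0xad
[3] flags=1001 GE?T → r5=0x2f
[4] flags=1001 → (cmp)
[5] flags=1001 VS?T → r1=0xbd
[6] flags=1001 HI?F → skip
[7] flags=1001 LS?T → r1=0xd1

VAL = 0x2f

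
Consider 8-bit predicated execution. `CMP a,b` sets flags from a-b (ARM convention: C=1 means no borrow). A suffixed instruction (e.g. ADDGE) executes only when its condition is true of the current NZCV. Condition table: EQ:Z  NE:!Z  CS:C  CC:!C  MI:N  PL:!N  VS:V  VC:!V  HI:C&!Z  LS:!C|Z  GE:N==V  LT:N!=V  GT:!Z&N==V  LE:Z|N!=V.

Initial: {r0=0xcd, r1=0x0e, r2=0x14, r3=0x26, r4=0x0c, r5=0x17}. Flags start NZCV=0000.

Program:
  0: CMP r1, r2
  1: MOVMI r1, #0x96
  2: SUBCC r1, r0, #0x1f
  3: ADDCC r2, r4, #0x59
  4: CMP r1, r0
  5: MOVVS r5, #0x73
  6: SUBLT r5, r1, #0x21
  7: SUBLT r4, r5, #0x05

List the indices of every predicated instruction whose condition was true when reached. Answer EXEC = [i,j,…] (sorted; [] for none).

[0] flags=1000 → (cmp)
[1] flags=1000 MI?T → r1=0x96
[2] flags=1000 CC?T → r1=0xae
[3] flags=1000 CC?T → r2=0x65
[4] flags=1000 → (cmp)
[5] flags=1000 VS?F → skip
[6] flags=1000 LT?T → r5=0x8d
[7] flags=1000 LT?T → r4=0x88

EXEC = [1,2,3,6,7]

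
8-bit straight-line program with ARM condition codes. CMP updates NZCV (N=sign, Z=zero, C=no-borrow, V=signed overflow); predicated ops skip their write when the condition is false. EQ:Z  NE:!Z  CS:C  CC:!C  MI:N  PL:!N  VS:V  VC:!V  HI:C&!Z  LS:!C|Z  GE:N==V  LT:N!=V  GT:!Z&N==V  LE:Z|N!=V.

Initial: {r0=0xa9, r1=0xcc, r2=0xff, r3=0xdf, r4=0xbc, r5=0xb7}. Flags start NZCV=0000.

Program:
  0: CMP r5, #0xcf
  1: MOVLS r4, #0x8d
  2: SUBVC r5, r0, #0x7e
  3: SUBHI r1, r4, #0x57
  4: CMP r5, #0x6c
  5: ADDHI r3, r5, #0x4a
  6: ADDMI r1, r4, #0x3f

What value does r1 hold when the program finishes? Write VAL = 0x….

[0] flags=1000 → (cmp)
[1] flags=1000 LS?T → r4=0x8d
[2] flags=1000 VC?T → r5=0x2b
[3] flags=1000 HI?F → skip
[4] flags=1000 → (cmp)
[5] flags=1000 HI?F → skip
[6] flags=1000 MI?T → r1=0xcc

VAL = 0xcc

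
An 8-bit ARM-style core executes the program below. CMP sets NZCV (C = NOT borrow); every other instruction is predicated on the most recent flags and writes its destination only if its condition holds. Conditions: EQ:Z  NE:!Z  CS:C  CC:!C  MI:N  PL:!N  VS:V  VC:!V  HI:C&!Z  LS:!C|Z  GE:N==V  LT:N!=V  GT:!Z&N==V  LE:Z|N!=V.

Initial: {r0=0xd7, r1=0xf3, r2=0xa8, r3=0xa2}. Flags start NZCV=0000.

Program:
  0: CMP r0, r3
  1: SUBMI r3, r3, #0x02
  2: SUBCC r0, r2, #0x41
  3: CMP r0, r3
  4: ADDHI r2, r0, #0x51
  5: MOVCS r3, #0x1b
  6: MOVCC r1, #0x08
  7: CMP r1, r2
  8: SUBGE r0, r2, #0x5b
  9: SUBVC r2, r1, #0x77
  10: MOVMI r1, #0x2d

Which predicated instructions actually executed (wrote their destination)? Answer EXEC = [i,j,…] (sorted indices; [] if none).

EXEC = [4,5,9,10]

0: ✓ CMP  NZCV=0010
1: · SUBMI
2: · SUBCC
3: ✓ CMP  NZCV=0010
4: ✓ ADDHI  r2←0x28
5: ✓ MOVCS  r3←0x1b
6: · MOVCC
7: ✓ CMP  NZCV=1010
8: · SUBGE
9: ✓ SUBVC  r2←0x7c
10: ✓ MOVMI  r1←0x2d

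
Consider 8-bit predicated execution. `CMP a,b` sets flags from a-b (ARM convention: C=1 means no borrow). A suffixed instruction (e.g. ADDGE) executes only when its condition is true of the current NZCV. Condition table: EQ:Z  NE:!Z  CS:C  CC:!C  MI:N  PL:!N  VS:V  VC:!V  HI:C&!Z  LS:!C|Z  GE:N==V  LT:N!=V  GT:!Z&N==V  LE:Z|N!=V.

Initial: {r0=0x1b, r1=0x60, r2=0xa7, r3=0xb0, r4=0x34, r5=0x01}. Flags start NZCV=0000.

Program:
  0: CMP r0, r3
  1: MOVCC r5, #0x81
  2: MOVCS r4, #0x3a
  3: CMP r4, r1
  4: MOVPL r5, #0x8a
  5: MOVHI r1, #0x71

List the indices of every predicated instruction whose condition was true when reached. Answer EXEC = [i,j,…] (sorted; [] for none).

0: ✓ CMP  NZCV=0000
1: ✓ MOVCC  r5←0x81
2: · MOVCS
3: ✓ CMP  NZCV=1000
4: · MOVPL
5: · MOVHI

EXEC = [1]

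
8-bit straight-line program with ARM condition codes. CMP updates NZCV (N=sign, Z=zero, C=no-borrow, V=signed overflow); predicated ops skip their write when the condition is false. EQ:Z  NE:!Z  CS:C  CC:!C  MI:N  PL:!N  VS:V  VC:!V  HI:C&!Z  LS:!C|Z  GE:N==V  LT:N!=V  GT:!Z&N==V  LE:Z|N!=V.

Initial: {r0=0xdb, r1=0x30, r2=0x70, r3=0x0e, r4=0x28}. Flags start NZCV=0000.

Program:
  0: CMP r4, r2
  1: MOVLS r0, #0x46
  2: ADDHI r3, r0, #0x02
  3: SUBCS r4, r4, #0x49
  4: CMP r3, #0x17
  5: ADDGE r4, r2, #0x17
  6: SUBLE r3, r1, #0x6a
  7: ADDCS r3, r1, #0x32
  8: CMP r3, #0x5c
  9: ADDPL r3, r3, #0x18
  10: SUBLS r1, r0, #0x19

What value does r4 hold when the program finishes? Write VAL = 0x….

[0] flags=1000 → (cmp)
[1] flags=1000 LS?T → r0=0x46
[2] flags=1000 HI?F → skip
[3] flags=1000 CS?F → skip
[4] flags=1000 → (cmp)
[5] flags=1000 GE?F → skip
[6] flags=1000 LE?T → r3=0xc6
[7] flags=1000 CS?F → skip
[8] flags=0011 → (cmp)
[9] flags=0011 PL?T → r3=0xde
[10] flags=0011 LS?F → skip

VAL = 0x28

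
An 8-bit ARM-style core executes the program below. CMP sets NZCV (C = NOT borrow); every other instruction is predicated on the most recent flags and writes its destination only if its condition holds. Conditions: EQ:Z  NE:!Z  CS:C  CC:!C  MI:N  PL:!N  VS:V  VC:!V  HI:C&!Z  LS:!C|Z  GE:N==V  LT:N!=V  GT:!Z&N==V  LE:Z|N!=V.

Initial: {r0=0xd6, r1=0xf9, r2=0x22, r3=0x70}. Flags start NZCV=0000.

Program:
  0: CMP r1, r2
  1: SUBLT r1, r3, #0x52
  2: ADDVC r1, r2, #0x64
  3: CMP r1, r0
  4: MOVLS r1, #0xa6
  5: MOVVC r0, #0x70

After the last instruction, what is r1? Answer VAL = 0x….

[0] flags=1010 → (cmp)
[1] flags=1010 LT?T → r1=0x1e
[2] flags=1010 VC?T → r1=0x86
[3] flags=1000 → (cmp)
[4] flags=1000 LS?T → r1=0xa6
[5] flags=1000 VC?T → r0=0x70

VAL = 0xa6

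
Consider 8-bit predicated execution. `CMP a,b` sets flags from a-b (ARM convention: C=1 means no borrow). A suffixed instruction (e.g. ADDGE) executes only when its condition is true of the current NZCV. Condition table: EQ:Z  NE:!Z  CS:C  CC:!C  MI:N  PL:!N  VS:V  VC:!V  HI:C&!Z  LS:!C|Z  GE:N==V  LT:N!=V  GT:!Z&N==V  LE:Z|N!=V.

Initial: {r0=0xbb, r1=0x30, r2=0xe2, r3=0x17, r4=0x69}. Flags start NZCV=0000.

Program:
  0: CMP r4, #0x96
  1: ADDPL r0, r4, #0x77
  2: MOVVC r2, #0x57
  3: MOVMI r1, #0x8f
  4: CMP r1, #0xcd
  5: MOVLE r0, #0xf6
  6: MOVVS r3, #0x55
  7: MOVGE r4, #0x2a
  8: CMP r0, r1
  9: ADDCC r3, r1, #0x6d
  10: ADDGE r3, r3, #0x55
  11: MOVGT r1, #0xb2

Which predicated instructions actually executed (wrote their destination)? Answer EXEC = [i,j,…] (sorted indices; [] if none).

0: ✓ CMP  NZCV=1001
1: · ADDPL
2: · MOVVC
3: ✓ MOVMI  r1←0x8f
4: ✓ CMP  NZCV=1000
5: ✓ MOVLE  r0←0xf6
6: · MOVVS
7: · MOVGE
8: ✓ CMP  NZCV=0010
9: · ADDCC
10: ✓ ADDGE  r3←0x6c
11: ✓ MOVGT  r1←0xb2

EXEC = [3,5,10,11]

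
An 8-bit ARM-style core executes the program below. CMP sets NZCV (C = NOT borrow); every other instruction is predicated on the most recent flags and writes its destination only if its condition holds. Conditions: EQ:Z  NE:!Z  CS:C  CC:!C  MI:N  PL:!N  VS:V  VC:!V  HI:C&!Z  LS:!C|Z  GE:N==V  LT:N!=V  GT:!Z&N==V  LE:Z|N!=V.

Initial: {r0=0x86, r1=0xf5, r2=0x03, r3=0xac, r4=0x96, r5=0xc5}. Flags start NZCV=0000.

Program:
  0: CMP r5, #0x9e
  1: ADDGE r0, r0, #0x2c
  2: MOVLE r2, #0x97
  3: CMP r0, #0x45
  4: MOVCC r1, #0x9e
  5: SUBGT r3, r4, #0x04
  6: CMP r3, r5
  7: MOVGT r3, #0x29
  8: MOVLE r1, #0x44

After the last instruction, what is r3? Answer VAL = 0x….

[0] flags=0010 → (cmp)
[1] flags=0010 GE?T → r0=0xb2
[2] flags=0010 LE?F → skip
[3] flags=0011 → (cmp)
[4] flags=0011 CC?F → skip
[5] flags=0011 GT?F → skip
[6] flags=1000 → (cmp)
[7] flags=1000 GT?F → skip
[8] flags=1000 LE?T → r1=0x44

VAL = 0xac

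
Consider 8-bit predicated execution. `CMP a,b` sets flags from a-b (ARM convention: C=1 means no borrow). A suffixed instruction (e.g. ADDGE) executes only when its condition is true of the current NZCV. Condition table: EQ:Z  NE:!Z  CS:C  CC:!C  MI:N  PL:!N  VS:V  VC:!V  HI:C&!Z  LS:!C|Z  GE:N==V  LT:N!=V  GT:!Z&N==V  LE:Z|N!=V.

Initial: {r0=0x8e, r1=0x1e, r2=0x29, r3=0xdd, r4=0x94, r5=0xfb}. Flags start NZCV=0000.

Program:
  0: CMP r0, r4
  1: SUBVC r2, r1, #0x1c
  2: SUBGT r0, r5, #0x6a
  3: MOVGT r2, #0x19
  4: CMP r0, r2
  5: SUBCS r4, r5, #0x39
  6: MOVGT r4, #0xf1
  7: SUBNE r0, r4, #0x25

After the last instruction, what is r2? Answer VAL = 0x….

VAL = 0x02

[0] flags=1000 → (cmp)
[1] flags=1000 VC?T → r2=0x02
[2] flags=1000 GT?F → skip
[3] flags=1000 GT?F → skip
[4] flags=1010 → (cmp)
[5] flags=1010 CS?T → r4=0xc2
[6] flags=1010 GT?F → skip
[7] flags=1010 NE?T → r0=0x9d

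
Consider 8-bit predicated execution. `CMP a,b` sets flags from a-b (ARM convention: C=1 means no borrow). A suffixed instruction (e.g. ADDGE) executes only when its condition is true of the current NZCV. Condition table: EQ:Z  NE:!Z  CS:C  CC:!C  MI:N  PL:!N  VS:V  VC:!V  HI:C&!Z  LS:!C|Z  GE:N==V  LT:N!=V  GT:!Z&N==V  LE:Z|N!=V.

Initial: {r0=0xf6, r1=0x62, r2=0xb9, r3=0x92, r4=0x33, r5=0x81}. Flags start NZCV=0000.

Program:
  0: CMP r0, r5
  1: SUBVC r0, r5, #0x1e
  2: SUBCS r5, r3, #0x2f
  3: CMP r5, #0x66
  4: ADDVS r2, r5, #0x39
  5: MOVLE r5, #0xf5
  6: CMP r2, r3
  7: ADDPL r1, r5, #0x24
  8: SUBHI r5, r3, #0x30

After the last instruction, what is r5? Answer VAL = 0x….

[0] flags=0010 → (cmp)
[1] flags=0010 VC?T → r0=0x63
[2] flags=0010 CS?T → r5=0x63
[3] flags=1000 → (cmp)
[4] flags=1000 VS?F → skip
[5] flags=1000 LE?T → r5=0xf5
[6] flags=0010 → (cmp)
[7] flags=0010 PL?T → r1=0x19
[8] flags=0010 HI?T → r5=0x62

VAL = 0x62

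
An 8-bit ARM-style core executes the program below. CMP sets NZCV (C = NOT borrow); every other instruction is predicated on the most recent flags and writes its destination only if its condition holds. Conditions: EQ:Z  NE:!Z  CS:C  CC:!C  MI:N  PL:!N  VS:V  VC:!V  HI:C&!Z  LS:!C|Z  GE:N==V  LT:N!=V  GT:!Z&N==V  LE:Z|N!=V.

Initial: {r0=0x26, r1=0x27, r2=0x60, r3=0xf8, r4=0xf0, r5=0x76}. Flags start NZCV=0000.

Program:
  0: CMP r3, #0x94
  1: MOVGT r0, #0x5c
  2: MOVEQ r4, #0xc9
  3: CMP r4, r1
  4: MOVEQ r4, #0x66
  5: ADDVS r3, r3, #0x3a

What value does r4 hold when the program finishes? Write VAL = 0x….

VAL = 0xf0

0: ✓ CMP  NZCV=0010
1: ✓ MOVGT  r0←0x5c
2: · MOVEQ
3: ✓ CMP  NZCV=1010
4: · MOVEQ
5: · ADDVS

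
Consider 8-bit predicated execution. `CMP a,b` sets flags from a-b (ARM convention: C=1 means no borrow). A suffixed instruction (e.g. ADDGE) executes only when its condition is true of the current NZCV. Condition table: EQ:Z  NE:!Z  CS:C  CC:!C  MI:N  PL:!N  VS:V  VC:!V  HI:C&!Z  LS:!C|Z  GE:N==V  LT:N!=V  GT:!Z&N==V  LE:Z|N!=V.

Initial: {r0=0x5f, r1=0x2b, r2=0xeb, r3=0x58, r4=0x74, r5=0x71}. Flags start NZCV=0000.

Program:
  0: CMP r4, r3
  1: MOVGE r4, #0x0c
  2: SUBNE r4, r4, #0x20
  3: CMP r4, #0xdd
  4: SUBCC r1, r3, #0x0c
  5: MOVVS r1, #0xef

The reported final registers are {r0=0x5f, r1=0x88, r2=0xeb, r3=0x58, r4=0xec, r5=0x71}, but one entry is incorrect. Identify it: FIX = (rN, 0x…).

FIX = (r1, 0x2b)

0: ✓ CMP  NZCV=0010
1: ✓ MOVGE  r4←0x0c
2: ✓ SUBNE  r4←0xec
3: ✓ CMP  NZCV=0010
4: · SUBCC
5: · MOVVS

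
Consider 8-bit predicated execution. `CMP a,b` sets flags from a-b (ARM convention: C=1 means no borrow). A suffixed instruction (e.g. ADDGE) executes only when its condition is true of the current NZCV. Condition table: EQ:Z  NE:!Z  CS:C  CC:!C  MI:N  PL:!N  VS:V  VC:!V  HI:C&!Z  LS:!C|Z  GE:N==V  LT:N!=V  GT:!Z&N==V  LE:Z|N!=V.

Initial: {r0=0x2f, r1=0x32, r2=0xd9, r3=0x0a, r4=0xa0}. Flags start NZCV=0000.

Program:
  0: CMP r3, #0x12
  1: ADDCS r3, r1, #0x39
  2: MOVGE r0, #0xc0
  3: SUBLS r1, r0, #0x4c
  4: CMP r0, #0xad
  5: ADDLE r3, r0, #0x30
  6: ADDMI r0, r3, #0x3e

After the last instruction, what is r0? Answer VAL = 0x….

0: ✓ CMP  NZCV=1000
1: · ADDCS
2: · MOVGE
3: ✓ SUBLS  r1←0xe3
4: ✓ CMP  NZCV=1001
5: · ADDLE
6: ✓ ADDMI  r0←0x48

VAL = 0x48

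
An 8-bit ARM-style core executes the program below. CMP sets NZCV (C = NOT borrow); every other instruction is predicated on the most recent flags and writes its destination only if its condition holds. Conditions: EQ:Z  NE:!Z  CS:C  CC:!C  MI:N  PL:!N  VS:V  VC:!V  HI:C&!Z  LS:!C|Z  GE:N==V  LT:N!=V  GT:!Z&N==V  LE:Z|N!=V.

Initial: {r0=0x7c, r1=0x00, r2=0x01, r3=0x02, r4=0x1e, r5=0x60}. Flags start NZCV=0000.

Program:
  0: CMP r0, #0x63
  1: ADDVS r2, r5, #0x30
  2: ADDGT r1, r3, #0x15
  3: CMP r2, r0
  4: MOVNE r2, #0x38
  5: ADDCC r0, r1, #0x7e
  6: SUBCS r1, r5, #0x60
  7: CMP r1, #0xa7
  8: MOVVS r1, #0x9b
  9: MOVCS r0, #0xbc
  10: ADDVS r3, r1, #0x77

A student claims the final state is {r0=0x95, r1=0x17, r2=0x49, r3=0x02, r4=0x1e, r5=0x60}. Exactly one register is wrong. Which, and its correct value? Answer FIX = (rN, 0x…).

FIX = (r2, 0x38)

[0] flags=0010 → (cmp)
[1] flags=0010 VS?F → skip
[2] flags=0010 GT?T → r1=0x17
[3] flags=1000 → (cmp)
[4] flags=1000 NE?T → r2=0x38
[5] flags=1000 CC?T → r0=0x95
[6] flags=1000 CS?F → skip
[7] flags=0000 → (cmp)
[8] flags=0000 VS?F → skip
[9] flags=0000 CS?F → skip
[10] flags=0000 VS?F → skip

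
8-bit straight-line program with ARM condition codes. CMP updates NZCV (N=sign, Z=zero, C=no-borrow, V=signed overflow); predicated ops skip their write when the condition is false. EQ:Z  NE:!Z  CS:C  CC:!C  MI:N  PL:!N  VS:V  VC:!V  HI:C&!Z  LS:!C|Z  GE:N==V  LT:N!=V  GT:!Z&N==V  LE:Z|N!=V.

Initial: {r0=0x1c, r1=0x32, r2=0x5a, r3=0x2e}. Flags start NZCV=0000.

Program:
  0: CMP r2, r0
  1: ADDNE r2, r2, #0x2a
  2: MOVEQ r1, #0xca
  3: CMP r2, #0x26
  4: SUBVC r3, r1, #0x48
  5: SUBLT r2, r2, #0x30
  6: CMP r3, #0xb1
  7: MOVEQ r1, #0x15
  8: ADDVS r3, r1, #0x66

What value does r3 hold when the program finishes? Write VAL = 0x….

0: ✓ CMP  NZCV=0010
1: ✓ ADDNE  r2←0x84
2: · MOVEQ
3: ✓ CMP  NZCV=0011
4: · SUBVC
5: ✓ SUBLT  r2←0x54
6: ✓ CMP  NZCV=0000
7: · MOVEQ
8: · ADDVS

VAL = 0x2e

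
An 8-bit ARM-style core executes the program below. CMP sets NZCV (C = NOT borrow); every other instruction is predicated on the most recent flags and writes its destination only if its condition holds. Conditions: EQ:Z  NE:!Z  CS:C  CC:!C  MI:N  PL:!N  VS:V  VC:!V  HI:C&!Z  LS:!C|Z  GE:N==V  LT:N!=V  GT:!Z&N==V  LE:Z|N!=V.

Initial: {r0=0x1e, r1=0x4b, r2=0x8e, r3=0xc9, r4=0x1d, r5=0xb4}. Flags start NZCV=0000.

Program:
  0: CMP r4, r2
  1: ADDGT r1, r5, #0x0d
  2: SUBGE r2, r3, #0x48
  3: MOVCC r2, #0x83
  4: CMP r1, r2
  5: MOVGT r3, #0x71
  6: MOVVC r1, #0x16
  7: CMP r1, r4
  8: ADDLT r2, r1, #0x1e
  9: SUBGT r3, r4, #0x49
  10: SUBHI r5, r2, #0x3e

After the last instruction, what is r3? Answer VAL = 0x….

VAL = 0x71

0: ✓ CMP  NZCV=1001
1: ✓ ADDGT  r1←0xc1
2: ✓ SUBGE  r2←0x81
3: ✓ MOVCC  r2←0x83
4: ✓ CMP  NZCV=0010
5: ✓ MOVGT  r3←0x71
6: ✓ MOVVC  r1←0x16
7: ✓ CMP  NZCV=1000
8: ✓ ADDLT  r2←0x34
9: · SUBGT
10: · SUBHI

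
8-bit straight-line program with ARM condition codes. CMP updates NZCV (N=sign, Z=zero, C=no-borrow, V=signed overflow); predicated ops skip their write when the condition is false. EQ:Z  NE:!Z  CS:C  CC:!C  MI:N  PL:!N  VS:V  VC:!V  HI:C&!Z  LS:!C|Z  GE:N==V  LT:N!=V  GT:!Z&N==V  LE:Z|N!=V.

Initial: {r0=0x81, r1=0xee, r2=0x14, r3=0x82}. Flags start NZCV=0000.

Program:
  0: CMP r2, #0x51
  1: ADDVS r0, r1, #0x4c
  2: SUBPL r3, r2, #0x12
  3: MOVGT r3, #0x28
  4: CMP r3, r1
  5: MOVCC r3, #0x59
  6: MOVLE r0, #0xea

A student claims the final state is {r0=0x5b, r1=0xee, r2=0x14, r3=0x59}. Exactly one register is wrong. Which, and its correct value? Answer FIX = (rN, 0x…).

FIX = (r0, 0xea)

[0] flags=1000 → (cmp)
[1] flags=1000 VS?F → skip
[2] flags=1000 PL?F → skip
[3] flags=1000 GT?F → skip
[4] flags=1000 → (cmp)
[5] flags=1000 CC?T → r3=0x59
[6] flags=1000 LE?T → r0=0xea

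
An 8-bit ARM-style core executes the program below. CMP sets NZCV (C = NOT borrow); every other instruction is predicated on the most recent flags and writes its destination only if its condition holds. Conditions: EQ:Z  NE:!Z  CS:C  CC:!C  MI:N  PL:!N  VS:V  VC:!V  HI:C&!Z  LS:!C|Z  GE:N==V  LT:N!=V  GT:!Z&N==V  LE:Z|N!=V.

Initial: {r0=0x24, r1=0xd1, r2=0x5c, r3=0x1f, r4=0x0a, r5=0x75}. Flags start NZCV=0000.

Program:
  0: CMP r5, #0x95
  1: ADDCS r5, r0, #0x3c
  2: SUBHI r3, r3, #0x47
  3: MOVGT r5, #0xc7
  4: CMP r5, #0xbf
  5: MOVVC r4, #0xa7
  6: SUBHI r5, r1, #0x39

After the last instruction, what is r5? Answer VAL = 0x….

VAL = 0x98

0: ✓ CMP  NZCV=1001
1: · ADDCS
2: · SUBHI
3: ✓ MOVGT  r5←0xc7
4: ✓ CMP  NZCV=0010
5: ✓ MOVVC  r4←0xa7
6: ✓ SUBHI  r5←0x98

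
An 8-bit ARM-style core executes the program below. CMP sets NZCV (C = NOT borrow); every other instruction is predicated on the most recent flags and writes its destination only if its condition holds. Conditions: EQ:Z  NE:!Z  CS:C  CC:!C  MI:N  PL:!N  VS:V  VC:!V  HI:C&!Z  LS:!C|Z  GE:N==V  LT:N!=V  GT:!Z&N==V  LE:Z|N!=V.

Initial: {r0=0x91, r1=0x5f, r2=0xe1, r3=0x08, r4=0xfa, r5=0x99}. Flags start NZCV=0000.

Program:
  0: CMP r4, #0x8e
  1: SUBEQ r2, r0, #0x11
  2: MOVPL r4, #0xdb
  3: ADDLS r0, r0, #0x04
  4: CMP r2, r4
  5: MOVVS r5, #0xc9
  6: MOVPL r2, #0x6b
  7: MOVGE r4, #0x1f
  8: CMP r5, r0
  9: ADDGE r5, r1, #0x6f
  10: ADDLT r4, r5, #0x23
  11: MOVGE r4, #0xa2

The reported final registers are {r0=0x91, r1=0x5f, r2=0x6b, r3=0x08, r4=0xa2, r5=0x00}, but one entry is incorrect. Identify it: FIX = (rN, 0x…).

FIX = (r5, 0xce)

[0] flags=0010 → (cmp)
[1] flags=0010 EQ?F → skip
[2] flags=0010 PL?T → r4=0xdb
[3] flags=0010 LS?F → skip
[4] flags=0010 → (cmp)
[5] flags=0010 VS?F → skip
[6] flags=0010 PL?T → r2=0x6b
[7] flags=0010 GE?T → r4=0x1f
[8] flags=0010 → (cmp)
[9] flags=0010 GE?T → r5=0xce
[10] flags=0010 LT?F → skip
[11] flags=0010 GE?T → r4=0xa2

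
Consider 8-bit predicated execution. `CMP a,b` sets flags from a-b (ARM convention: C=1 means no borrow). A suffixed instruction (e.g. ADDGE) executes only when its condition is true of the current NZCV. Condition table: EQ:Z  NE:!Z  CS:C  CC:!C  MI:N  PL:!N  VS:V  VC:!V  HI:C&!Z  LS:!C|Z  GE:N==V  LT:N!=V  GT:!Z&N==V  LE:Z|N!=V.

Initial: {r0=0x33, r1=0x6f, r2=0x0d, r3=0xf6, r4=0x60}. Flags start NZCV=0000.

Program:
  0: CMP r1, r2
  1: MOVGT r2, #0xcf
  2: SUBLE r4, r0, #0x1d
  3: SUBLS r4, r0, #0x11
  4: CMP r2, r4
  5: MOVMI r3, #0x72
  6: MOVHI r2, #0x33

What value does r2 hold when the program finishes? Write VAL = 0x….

VAL = 0x33

0: ✓ CMP  NZCV=0010
1: ✓ MOVGT  r2←0xcf
2: · SUBLE
3: · SUBLS
4: ✓ CMP  NZCV=0011
5: · MOVMI
6: ✓ MOVHI  r2←0x33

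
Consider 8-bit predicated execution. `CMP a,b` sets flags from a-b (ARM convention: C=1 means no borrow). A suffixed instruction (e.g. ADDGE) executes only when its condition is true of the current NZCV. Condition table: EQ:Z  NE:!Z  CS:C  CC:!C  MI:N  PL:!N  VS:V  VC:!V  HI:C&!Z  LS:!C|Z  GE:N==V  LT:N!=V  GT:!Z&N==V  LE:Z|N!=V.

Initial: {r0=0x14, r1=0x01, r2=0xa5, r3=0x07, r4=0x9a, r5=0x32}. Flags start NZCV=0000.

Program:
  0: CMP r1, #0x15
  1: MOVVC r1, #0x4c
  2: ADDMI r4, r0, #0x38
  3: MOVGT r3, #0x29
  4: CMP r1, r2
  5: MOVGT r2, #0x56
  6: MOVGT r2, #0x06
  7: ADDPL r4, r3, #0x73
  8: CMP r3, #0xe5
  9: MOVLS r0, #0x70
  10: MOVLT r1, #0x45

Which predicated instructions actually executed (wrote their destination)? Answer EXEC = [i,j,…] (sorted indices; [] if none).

[0] flags=1000 → (cmp)
[1] flags=1000 VC?T → r1=0x4c
[2] flags=1000 MI?T → r4=0x4c
[3] flags=1000 GT?F → skip
[4] flags=1001 → (cmp)
[5] flags=1001 GT?T → r2=0x56
[6] flags=1001 GT?T → r2=0x06
[7] flags=1001 PL?F → skip
[8] flags=0000 → (cmp)
[9] flags=0000 LS?T → r0=0x70
[10] flags=0000 LT?F → skip

EXEC = [1,2,5,6,9]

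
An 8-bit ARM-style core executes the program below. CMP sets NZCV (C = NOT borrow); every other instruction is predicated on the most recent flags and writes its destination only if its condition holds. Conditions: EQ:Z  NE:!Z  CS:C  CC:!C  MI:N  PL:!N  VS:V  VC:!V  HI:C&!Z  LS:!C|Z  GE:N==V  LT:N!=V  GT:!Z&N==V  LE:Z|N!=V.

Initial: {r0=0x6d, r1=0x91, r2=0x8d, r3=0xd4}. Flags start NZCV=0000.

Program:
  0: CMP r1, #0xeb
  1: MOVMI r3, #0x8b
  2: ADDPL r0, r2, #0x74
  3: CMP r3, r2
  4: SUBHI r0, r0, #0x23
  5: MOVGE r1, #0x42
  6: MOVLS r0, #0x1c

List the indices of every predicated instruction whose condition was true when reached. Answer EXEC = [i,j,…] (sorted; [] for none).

0: ✓ CMP  NZCV=1000
1: ✓ MOVMI  r3←0x8b
2: · ADDPL
3: ✓ CMP  NZCV=1000
4: · SUBHI
5: · MOVGE
6: ✓ MOVLS  r0←0x1c

EXEC = [1,6]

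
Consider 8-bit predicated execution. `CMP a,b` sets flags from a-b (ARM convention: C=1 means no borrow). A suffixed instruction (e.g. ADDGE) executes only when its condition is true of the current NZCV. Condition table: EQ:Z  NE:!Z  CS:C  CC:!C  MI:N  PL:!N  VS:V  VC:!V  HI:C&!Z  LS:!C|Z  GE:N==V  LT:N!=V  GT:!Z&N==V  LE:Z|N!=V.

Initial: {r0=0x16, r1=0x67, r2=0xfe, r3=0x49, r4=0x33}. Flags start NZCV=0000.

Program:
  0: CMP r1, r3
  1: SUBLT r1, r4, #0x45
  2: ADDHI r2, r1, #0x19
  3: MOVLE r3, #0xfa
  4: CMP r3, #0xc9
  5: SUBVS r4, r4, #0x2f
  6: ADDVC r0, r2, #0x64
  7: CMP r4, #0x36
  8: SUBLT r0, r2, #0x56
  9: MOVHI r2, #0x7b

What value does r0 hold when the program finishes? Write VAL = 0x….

VAL = 0x2a

[0] flags=0010 → (cmp)
[1] flags=0010 LT?F → skip
[2] flags=0010 HI?T → r2=0x80
[3] flags=0010 LE?F → skip
[4] flags=1001 → (cmp)
[5] flags=1001 VS?T → r4=0x04
[6] flags=1001 VC?F → skip
[7] flags=1000 → (cmp)
[8] flags=1000 LT?T → r0=0x2a
[9] flags=1000 HI?F → skip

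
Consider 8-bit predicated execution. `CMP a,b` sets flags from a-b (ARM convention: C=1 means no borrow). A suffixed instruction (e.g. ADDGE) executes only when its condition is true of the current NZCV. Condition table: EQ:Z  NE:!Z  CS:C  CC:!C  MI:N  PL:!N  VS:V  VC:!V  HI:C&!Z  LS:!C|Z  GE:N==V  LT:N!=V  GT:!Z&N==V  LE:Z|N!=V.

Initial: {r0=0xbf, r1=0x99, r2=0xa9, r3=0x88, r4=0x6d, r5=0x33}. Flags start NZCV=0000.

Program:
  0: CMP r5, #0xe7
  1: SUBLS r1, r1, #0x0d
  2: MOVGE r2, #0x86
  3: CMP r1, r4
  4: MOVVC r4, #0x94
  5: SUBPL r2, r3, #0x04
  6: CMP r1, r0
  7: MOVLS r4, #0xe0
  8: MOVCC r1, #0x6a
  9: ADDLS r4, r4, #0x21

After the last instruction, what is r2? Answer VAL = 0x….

VAL = 0x84

[0] flags=0000 → (cmp)
[1] flags=0000 LS?T → r1=0x8c
[2] flags=0000 GE?T → r2=0x86
[3] flags=0011 → (cmp)
[4] flags=0011 VC?F → skip
[5] flags=0011 PL?T → r2=0x84
[6] flags=1000 → (cmp)
[7] flags=1000 LS?T → r4=0xe0
[8] flags=1000 CC?T → r1=0x6a
[9] flags=1000 LS?T → r4=0x01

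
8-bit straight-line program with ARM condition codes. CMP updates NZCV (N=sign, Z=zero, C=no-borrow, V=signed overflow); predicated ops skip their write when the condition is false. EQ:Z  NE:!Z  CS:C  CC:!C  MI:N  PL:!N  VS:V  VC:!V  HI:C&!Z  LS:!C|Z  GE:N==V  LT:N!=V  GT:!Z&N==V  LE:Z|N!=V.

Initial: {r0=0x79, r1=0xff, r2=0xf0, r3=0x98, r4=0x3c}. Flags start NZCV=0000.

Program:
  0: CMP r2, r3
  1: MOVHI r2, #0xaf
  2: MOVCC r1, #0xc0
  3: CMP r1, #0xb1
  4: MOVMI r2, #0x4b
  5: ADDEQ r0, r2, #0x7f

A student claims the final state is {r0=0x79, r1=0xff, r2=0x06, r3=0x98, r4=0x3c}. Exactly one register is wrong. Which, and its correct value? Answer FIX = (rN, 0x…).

0: ✓ CMP  NZCV=0010
1: ✓ MOVHI  r2←0xaf
2: · MOVCC
3: ✓ CMP  NZCV=0010
4: · MOVMI
5: · ADDEQ

FIX = (r2, 0xaf)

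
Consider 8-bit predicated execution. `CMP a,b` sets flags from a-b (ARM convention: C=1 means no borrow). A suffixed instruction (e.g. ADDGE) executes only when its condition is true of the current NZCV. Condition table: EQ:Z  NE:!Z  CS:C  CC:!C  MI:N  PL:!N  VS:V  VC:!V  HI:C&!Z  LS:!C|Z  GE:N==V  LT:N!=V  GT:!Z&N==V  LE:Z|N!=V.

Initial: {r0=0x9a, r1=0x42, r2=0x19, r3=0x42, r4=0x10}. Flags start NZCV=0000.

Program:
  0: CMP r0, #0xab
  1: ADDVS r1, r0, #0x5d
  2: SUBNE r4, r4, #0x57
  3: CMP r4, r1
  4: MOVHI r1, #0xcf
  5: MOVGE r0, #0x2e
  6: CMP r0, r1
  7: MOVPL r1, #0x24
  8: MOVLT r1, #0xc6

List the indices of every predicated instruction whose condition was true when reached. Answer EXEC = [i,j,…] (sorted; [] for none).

EXEC = [2,4,8]

0: ✓ CMP  NZCV=1000
1: · ADDVS
2: ✓ SUBNE  r4←0xb9
3: ✓ CMP  NZCV=0011
4: ✓ MOVHI  r1←0xcf
5: · MOVGE
6: ✓ CMP  NZCV=1000
7: · MOVPL
8: ✓ MOVLT  r1←0xc6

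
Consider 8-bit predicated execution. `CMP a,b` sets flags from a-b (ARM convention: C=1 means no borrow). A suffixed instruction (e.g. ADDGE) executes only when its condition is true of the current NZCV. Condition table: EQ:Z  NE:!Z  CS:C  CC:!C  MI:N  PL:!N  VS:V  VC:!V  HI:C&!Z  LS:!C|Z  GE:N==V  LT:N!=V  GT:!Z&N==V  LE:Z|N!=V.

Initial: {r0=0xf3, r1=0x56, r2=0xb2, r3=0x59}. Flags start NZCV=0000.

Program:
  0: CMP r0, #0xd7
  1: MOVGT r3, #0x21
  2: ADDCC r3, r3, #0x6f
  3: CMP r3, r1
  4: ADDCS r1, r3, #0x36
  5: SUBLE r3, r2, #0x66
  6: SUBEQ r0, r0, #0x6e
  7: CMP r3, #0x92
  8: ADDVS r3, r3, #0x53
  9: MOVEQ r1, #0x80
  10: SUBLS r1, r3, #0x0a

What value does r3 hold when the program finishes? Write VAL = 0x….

VAL = 0x9f

[0] flags=0010 → (cmp)
[1] flags=0010 GT?T → r3=0x21
[2] flags=0010 CC?F → skip
[3] flags=1000 → (cmp)
[4] flags=1000 CS?F → skip
[5] flags=1000 LE?T → r3=0x4c
[6] flags=1000 EQ?F → skip
[7] flags=1001 → (cmp)
[8] flags=1001 VS?T → r3=0x9f
[9] flags=1001 EQ?F → skip
[10] flags=1001 LS?T → r1=0x95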